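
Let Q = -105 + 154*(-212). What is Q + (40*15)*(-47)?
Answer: -60953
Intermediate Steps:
Q = -32753 (Q = -105 - 32648 = -32753)
Q + (40*15)*(-47) = -32753 + (40*15)*(-47) = -32753 + 600*(-47) = -32753 - 28200 = -60953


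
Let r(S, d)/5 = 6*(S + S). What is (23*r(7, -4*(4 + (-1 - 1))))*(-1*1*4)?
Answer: -38640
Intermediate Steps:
r(S, d) = 60*S (r(S, d) = 5*(6*(S + S)) = 5*(6*(2*S)) = 5*(12*S) = 60*S)
(23*r(7, -4*(4 + (-1 - 1))))*(-1*1*4) = (23*(60*7))*(-1*1*4) = (23*420)*(-1*4) = 9660*(-4) = -38640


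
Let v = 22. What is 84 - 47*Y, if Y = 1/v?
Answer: 1801/22 ≈ 81.864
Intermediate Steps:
Y = 1/22 ≈ 0.045455
84 - 47*Y = 84 - 47*1/22 = 84 - 47/22 = 1801/22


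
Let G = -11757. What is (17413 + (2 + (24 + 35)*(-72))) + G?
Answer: 1410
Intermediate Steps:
(17413 + (2 + (24 + 35)*(-72))) + G = (17413 + (2 + (24 + 35)*(-72))) - 11757 = (17413 + (2 + 59*(-72))) - 11757 = (17413 + (2 - 4248)) - 11757 = (17413 - 4246) - 11757 = 13167 - 11757 = 1410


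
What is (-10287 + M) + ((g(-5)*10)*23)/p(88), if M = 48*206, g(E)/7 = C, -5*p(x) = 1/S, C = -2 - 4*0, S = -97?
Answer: -1562099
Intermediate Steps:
C = -2 (C = -2 + 0 = -2)
p(x) = 1/485 (p(x) = -⅕/(-97) = -⅕*(-1/97) = 1/485)
g(E) = -14 (g(E) = 7*(-2) = -14)
M = 9888
(-10287 + M) + ((g(-5)*10)*23)/p(88) = (-10287 + 9888) + (-14*10*23)/(1/485) = -399 - 140*23*485 = -399 - 3220*485 = -399 - 1561700 = -1562099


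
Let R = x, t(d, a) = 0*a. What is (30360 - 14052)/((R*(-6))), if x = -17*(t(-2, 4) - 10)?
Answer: -1359/85 ≈ -15.988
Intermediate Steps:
t(d, a) = 0
x = 170 (x = -17*(0 - 10) = -17*(-10) = 170)
R = 170
(30360 - 14052)/((R*(-6))) = (30360 - 14052)/((170*(-6))) = 16308/(-1020) = 16308*(-1/1020) = -1359/85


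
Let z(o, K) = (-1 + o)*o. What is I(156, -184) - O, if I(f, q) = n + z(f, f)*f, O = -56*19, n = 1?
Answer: 3773145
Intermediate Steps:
z(o, K) = o*(-1 + o)
O = -1064
I(f, q) = 1 + f**2*(-1 + f) (I(f, q) = 1 + (f*(-1 + f))*f = 1 + f**2*(-1 + f))
I(156, -184) - O = (1 + 156**2*(-1 + 156)) - 1*(-1064) = (1 + 24336*155) + 1064 = (1 + 3772080) + 1064 = 3772081 + 1064 = 3773145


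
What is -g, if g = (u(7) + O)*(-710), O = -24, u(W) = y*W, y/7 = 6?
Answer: 191700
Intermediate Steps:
y = 42 (y = 7*6 = 42)
u(W) = 42*W
g = -191700 (g = (42*7 - 24)*(-710) = (294 - 24)*(-710) = 270*(-710) = -191700)
-g = -1*(-191700) = 191700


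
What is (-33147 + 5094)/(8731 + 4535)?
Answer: -3117/1474 ≈ -2.1147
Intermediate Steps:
(-33147 + 5094)/(8731 + 4535) = -28053/13266 = -28053*1/13266 = -3117/1474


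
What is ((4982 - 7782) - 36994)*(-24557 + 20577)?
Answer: 158380120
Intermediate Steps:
((4982 - 7782) - 36994)*(-24557 + 20577) = (-2800 - 36994)*(-3980) = -39794*(-3980) = 158380120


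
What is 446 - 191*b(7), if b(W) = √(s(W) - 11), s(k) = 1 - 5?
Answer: 446 - 191*I*√15 ≈ 446.0 - 739.74*I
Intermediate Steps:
s(k) = -4
b(W) = I*√15 (b(W) = √(-4 - 11) = √(-15) = I*√15)
446 - 191*b(7) = 446 - 191*I*√15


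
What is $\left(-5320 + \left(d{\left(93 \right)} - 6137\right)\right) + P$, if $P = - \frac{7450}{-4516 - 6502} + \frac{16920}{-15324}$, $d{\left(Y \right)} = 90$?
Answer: $- \frac{79969776296}{7034993} \approx -11367.0$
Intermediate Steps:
$P = - \frac{3010865}{7034993}$ ($P = - \frac{7450}{-11018} + 16920 \left(- \frac{1}{15324}\right) = \left(-7450\right) \left(- \frac{1}{11018}\right) - \frac{1410}{1277} = \frac{3725}{5509} - \frac{1410}{1277} = - \frac{3010865}{7034993} \approx -0.42798$)
$\left(-5320 + \left(d{\left(93 \right)} - 6137\right)\right) + P = \left(-5320 + \left(90 - 6137\right)\right) - \frac{3010865}{7034993} = \left(-5320 - 6047\right) - \frac{3010865}{7034993} = -11367 - \frac{3010865}{7034993} = - \frac{79969776296}{7034993}$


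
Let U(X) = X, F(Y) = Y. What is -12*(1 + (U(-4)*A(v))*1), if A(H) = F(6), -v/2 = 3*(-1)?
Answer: 276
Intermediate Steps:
v = 6 (v = -6*(-1) = -2*(-3) = 6)
A(H) = 6
-12*(1 + (U(-4)*A(v))*1) = -12*(1 - 4*6*1) = -12*(1 - 24*1) = -12*(1 - 24) = -12*(-23) = 276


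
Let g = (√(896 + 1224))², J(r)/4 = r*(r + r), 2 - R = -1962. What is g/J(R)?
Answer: 265/3857296 ≈ 6.8701e-5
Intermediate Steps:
R = 1964 (R = 2 - 1*(-1962) = 2 + 1962 = 1964)
J(r) = 8*r² (J(r) = 4*(r*(r + r)) = 4*(r*(2*r)) = 4*(2*r²) = 8*r²)
g = 2120 (g = (√2120)² = (2*√530)² = 2120)
g/J(R) = 2120/((8*1964²)) = 2120/((8*3857296)) = 2120/30858368 = 2120*(1/30858368) = 265/3857296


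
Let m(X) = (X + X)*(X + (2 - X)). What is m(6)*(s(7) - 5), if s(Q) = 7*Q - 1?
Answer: 1032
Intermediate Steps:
m(X) = 4*X (m(X) = (2*X)*2 = 4*X)
s(Q) = -1 + 7*Q
m(6)*(s(7) - 5) = (4*6)*((-1 + 7*7) - 5) = 24*((-1 + 49) - 5) = 24*(48 - 5) = 24*43 = 1032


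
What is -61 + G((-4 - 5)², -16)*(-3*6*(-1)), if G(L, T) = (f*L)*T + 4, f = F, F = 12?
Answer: -279925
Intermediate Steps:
f = 12
G(L, T) = 4 + 12*L*T (G(L, T) = (12*L)*T + 4 = 12*L*T + 4 = 4 + 12*L*T)
-61 + G((-4 - 5)², -16)*(-3*6*(-1)) = -61 + (4 + 12*(-4 - 5)²*(-16))*(-3*6*(-1)) = -61 + (4 + 12*(-9)²*(-16))*(-18*(-1)) = -61 + (4 + 12*81*(-16))*18 = -61 + (4 - 15552)*18 = -61 - 15548*18 = -61 - 279864 = -279925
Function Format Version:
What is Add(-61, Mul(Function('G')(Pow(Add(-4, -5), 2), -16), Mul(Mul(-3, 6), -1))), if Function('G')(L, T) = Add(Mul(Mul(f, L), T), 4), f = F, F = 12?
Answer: -279925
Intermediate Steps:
f = 12
Function('G')(L, T) = Add(4, Mul(12, L, T)) (Function('G')(L, T) = Add(Mul(Mul(12, L), T), 4) = Add(Mul(12, L, T), 4) = Add(4, Mul(12, L, T)))
Add(-61, Mul(Function('G')(Pow(Add(-4, -5), 2), -16), Mul(Mul(-3, 6), -1))) = Add(-61, Mul(Add(4, Mul(12, Pow(Add(-4, -5), 2), -16)), Mul(Mul(-3, 6), -1))) = Add(-61, Mul(Add(4, Mul(12, Pow(-9, 2), -16)), Mul(-18, -1))) = Add(-61, Mul(Add(4, Mul(12, 81, -16)), 18)) = Add(-61, Mul(Add(4, -15552), 18)) = Add(-61, Mul(-15548, 18)) = Add(-61, -279864) = -279925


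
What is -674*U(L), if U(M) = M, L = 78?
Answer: -52572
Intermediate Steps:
-674*U(L) = -674*78 = -52572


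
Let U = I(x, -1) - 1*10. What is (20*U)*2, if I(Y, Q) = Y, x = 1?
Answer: -360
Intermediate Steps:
U = -9 (U = 1 - 1*10 = 1 - 10 = -9)
(20*U)*2 = (20*(-9))*2 = -180*2 = -360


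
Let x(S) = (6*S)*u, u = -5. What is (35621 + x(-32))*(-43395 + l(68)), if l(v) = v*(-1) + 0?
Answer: -1589920003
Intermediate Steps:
x(S) = -30*S (x(S) = (6*S)*(-5) = -30*S)
l(v) = -v (l(v) = -v + 0 = -v)
(35621 + x(-32))*(-43395 + l(68)) = (35621 - 30*(-32))*(-43395 - 1*68) = (35621 + 960)*(-43395 - 68) = 36581*(-43463) = -1589920003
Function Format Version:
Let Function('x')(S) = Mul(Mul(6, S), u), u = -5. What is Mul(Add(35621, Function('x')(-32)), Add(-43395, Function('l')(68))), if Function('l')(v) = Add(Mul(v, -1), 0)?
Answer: -1589920003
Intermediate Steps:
Function('x')(S) = Mul(-30, S) (Function('x')(S) = Mul(Mul(6, S), -5) = Mul(-30, S))
Function('l')(v) = Mul(-1, v) (Function('l')(v) = Add(Mul(-1, v), 0) = Mul(-1, v))
Mul(Add(35621, Function('x')(-32)), Add(-43395, Function('l')(68))) = Mul(Add(35621, Mul(-30, -32)), Add(-43395, Mul(-1, 68))) = Mul(Add(35621, 960), Add(-43395, -68)) = Mul(36581, -43463) = -1589920003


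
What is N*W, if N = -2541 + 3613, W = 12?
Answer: 12864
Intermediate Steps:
N = 1072
N*W = 1072*12 = 12864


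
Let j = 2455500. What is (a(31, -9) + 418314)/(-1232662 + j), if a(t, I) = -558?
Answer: 208878/611419 ≈ 0.34163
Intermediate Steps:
(a(31, -9) + 418314)/(-1232662 + j) = (-558 + 418314)/(-1232662 + 2455500) = 417756/1222838 = 417756*(1/1222838) = 208878/611419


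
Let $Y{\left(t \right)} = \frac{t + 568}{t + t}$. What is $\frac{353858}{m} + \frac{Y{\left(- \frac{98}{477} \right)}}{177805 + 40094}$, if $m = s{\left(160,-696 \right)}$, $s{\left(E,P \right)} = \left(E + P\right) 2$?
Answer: $- \frac{1889116248671}{5722899336} \approx -330.1$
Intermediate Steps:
$s{\left(E,P \right)} = 2 E + 2 P$
$Y{\left(t \right)} = \frac{568 + t}{2 t}$
$m = -1072$ ($m = 2 \cdot 160 + 2 \left(-696\right) = 320 - 1392 = -1072$)
$\frac{353858}{m} + \frac{Y{\left(- \frac{98}{477} \right)}}{177805 + 40094} = \frac{353858}{-1072} + \frac{\frac{1}{2} \frac{1}{\left(-98\right) \frac{1}{477}} \left(568 - \frac{98}{477}\right)}{177805 + 40094} = 353858 \left(- \frac{1}{1072}\right) + \frac{\frac{1}{2} \frac{1}{\left(-98\right) \frac{1}{477}} \left(568 - \frac{98}{477}\right)}{217899} = - \frac{176929}{536} + \frac{568 - \frac{98}{477}}{2 \left(- \frac{98}{477}\right)} \frac{1}{217899} = - \frac{176929}{536} + \frac{1}{2} \left(- \frac{477}{98}\right) \frac{270838}{477} \cdot \frac{1}{217899} = - \frac{176929}{536} - \frac{135419}{21354102} = - \frac{1889116248671}{5722899336}$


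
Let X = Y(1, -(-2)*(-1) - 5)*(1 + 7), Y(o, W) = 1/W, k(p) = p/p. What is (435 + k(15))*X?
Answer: -3488/7 ≈ -498.29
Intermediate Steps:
k(p) = 1
X = -8/7 (X = (1 + 7)/(-(-2)*(-1) - 5) = 8/(-1*2 - 5) = 8/(-2 - 5) = 8/(-7) = -⅐*8 = -8/7 ≈ -1.1429)
(435 + k(15))*X = (435 + 1)*(-8/7) = 436*(-8/7) = -3488/7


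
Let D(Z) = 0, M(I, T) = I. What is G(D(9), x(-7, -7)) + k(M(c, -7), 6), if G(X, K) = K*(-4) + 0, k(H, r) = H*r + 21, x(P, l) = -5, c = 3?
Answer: 59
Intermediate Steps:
k(H, r) = 21 + H*r
G(X, K) = -4*K (G(X, K) = -4*K + 0 = -4*K)
G(D(9), x(-7, -7)) + k(M(c, -7), 6) = -4*(-5) + (21 + 3*6) = 20 + (21 + 18) = 20 + 39 = 59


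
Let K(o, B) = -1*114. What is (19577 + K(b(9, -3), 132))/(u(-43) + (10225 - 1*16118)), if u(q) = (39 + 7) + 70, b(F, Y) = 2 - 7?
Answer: -19463/5777 ≈ -3.3690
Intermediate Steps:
b(F, Y) = -5
K(o, B) = -114
u(q) = 116 (u(q) = 46 + 70 = 116)
(19577 + K(b(9, -3), 132))/(u(-43) + (10225 - 1*16118)) = (19577 - 114)/(116 + (10225 - 1*16118)) = 19463/(116 + (10225 - 16118)) = 19463/(116 - 5893) = 19463/(-5777) = 19463*(-1/5777) = -19463/5777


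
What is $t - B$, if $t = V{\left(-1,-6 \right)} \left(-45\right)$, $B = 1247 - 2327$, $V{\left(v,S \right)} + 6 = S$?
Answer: $1620$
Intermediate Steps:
$V{\left(v,S \right)} = -6 + S$
$B = -1080$
$t = 540$ ($t = \left(-6 - 6\right) \left(-45\right) = \left(-12\right) \left(-45\right) = 540$)
$t - B = 540 - -1080 = 540 + 1080 = 1620$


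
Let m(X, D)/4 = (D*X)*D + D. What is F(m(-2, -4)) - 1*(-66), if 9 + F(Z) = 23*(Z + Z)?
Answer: -6567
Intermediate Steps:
m(X, D) = 4*D + 4*X*D² (m(X, D) = 4*((D*X)*D + D) = 4*(X*D² + D) = 4*(D + X*D²) = 4*D + 4*X*D²)
F(Z) = -9 + 46*Z (F(Z) = -9 + 23*(Z + Z) = -9 + 23*(2*Z) = -9 + 46*Z)
F(m(-2, -4)) - 1*(-66) = (-9 + 46*(4*(-4)*(1 - 4*(-2)))) - 1*(-66) = (-9 + 46*(4*(-4)*(1 + 8))) + 66 = (-9 + 46*(4*(-4)*9)) + 66 = (-9 + 46*(-144)) + 66 = (-9 - 6624) + 66 = -6633 + 66 = -6567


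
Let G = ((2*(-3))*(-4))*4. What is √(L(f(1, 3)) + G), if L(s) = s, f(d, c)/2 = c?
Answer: √102 ≈ 10.100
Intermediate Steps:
f(d, c) = 2*c
G = 96 (G = -6*(-4)*4 = 24*4 = 96)
√(L(f(1, 3)) + G) = √(2*3 + 96) = √(6 + 96) = √102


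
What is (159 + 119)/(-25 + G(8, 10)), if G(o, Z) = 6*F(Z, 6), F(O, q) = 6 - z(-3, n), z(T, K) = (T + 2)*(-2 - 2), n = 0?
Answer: -278/13 ≈ -21.385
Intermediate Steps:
z(T, K) = -8 - 4*T (z(T, K) = (2 + T)*(-4) = -8 - 4*T)
F(O, q) = 2 (F(O, q) = 6 - (-8 - 4*(-3)) = 6 - (-8 + 12) = 6 - 1*4 = 6 - 4 = 2)
G(o, Z) = 12 (G(o, Z) = 6*2 = 12)
(159 + 119)/(-25 + G(8, 10)) = (159 + 119)/(-25 + 12) = 278/(-13) = 278*(-1/13) = -278/13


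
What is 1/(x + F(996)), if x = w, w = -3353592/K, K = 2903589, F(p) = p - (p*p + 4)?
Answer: -967863/959176579576 ≈ -1.0091e-6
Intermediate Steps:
F(p) = -4 + p - p² (F(p) = p - (p² + 4) = p - (4 + p²) = p + (-4 - p²) = -4 + p - p²)
w = -1117864/967863 (w = -3353592/2903589 = -3353592*1/2903589 = -1117864/967863 ≈ -1.1550)
x = -1117864/967863 ≈ -1.1550
1/(x + F(996)) = 1/(-1117864/967863 + (-4 + 996 - 1*996²)) = 1/(-1117864/967863 + (-4 + 996 - 1*992016)) = 1/(-1117864/967863 + (-4 + 996 - 992016)) = 1/(-1117864/967863 - 991024) = 1/(-959176579576/967863) = -967863/959176579576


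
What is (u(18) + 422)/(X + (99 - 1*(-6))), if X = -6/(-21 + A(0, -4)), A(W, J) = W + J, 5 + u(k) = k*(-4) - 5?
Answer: 8500/2631 ≈ 3.2307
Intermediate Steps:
u(k) = -10 - 4*k (u(k) = -5 + (k*(-4) - 5) = -5 + (-4*k - 5) = -5 + (-5 - 4*k) = -10 - 4*k)
A(W, J) = J + W
X = 6/25 (X = -6/(-21 + (-4 + 0)) = -6/(-21 - 4) = -6/(-25) = -1/25*(-6) = 6/25 ≈ 0.24000)
(u(18) + 422)/(X + (99 - 1*(-6))) = ((-10 - 4*18) + 422)/(6/25 + (99 - 1*(-6))) = ((-10 - 72) + 422)/(6/25 + (99 + 6)) = (-82 + 422)/(6/25 + 105) = 340/(2631/25) = 340*(25/2631) = 8500/2631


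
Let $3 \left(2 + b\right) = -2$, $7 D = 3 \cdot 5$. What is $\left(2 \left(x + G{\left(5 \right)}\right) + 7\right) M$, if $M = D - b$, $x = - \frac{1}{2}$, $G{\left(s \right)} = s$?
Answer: $\frac{1616}{21} \approx 76.952$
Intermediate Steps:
$D = \frac{15}{7}$ ($D = \frac{3 \cdot 5}{7} = \frac{1}{7} \cdot 15 = \frac{15}{7} \approx 2.1429$)
$b = - \frac{8}{3}$ ($b = -2 + \frac{1}{3} \left(-2\right) = -2 - \frac{2}{3} = - \frac{8}{3} \approx -2.6667$)
$x = - \frac{1}{2}$ ($x = \left(-1\right) \frac{1}{2} = - \frac{1}{2} \approx -0.5$)
$M = \frac{101}{21}$ ($M = \frac{15}{7} - - \frac{8}{3} = \frac{15}{7} + \frac{8}{3} = \frac{101}{21} \approx 4.8095$)
$\left(2 \left(x + G{\left(5 \right)}\right) + 7\right) M = \left(2 \left(- \frac{1}{2} + 5\right) + 7\right) \frac{101}{21} = \left(2 \cdot \frac{9}{2} + 7\right) \frac{101}{21} = \left(9 + 7\right) \frac{101}{21} = 16 \cdot \frac{101}{21} = \frac{1616}{21}$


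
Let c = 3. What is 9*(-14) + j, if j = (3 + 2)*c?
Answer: -111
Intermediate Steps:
j = 15 (j = (3 + 2)*3 = 5*3 = 15)
9*(-14) + j = 9*(-14) + 15 = -126 + 15 = -111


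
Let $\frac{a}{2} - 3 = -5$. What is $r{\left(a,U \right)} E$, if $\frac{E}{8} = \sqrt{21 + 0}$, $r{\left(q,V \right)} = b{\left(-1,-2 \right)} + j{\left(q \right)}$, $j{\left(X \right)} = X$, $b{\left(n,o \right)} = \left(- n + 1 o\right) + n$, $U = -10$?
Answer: $- 48 \sqrt{21} \approx -219.96$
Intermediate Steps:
$a = -4$ ($a = 6 + 2 \left(-5\right) = 6 - 10 = -4$)
$b{\left(n,o \right)} = o$ ($b{\left(n,o \right)} = \left(- n + o\right) + n = \left(o - n\right) + n = o$)
$r{\left(q,V \right)} = -2 + q$
$E = 8 \sqrt{21}$ ($E = 8 \sqrt{21 + 0} = 8 \sqrt{21} \approx 36.661$)
$r{\left(a,U \right)} E = \left(-2 - 4\right) 8 \sqrt{21} = - 6 \cdot 8 \sqrt{21} = - 48 \sqrt{21}$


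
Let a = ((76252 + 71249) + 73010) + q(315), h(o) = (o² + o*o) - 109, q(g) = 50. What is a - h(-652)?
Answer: -629538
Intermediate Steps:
h(o) = -109 + 2*o² (h(o) = (o² + o²) - 109 = 2*o² - 109 = -109 + 2*o²)
a = 220561 (a = ((76252 + 71249) + 73010) + 50 = (147501 + 73010) + 50 = 220511 + 50 = 220561)
a - h(-652) = 220561 - (-109 + 2*(-652)²) = 220561 - (-109 + 2*425104) = 220561 - (-109 + 850208) = 220561 - 1*850099 = 220561 - 850099 = -629538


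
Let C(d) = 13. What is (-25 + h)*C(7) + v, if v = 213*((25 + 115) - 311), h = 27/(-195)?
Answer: -183749/5 ≈ -36750.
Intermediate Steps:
h = -9/65 (h = 27*(-1/195) = -9/65 ≈ -0.13846)
v = -36423 (v = 213*(140 - 311) = 213*(-171) = -36423)
(-25 + h)*C(7) + v = (-25 - 9/65)*13 - 36423 = -1634/65*13 - 36423 = -1634/5 - 36423 = -183749/5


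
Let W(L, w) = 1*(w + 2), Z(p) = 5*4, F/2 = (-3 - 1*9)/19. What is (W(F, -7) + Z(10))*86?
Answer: 1290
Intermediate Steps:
F = -24/19 (F = 2*((-3 - 1*9)/19) = 2*((-3 - 9)*(1/19)) = 2*(-12*1/19) = 2*(-12/19) = -24/19 ≈ -1.2632)
Z(p) = 20
W(L, w) = 2 + w (W(L, w) = 1*(2 + w) = 2 + w)
(W(F, -7) + Z(10))*86 = ((2 - 7) + 20)*86 = (-5 + 20)*86 = 15*86 = 1290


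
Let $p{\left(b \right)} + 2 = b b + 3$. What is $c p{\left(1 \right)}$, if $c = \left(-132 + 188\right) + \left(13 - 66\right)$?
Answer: $6$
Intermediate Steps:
$c = 3$ ($c = 56 + \left(13 - 66\right) = 56 - 53 = 3$)
$p{\left(b \right)} = 1 + b^{2}$ ($p{\left(b \right)} = -2 + \left(b b + 3\right) = -2 + \left(b^{2} + 3\right) = -2 + \left(3 + b^{2}\right) = 1 + b^{2}$)
$c p{\left(1 \right)} = 3 \left(1 + 1^{2}\right) = 3 \left(1 + 1\right) = 3 \cdot 2 = 6$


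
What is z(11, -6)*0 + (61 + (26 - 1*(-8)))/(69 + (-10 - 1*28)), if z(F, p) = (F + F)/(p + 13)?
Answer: 95/31 ≈ 3.0645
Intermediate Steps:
z(F, p) = 2*F/(13 + p) (z(F, p) = (2*F)/(13 + p) = 2*F/(13 + p))
z(11, -6)*0 + (61 + (26 - 1*(-8)))/(69 + (-10 - 1*28)) = (2*11/(13 - 6))*0 + (61 + (26 - 1*(-8)))/(69 + (-10 - 1*28)) = (2*11/7)*0 + (61 + (26 + 8))/(69 + (-10 - 28)) = (2*11*(⅐))*0 + (61 + 34)/(69 - 38) = (22/7)*0 + 95/31 = 0 + 95*(1/31) = 0 + 95/31 = 95/31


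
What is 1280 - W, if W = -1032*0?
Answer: 1280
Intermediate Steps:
W = 0 (W = -344*0 = 0)
1280 - W = 1280 - 1*0 = 1280 + 0 = 1280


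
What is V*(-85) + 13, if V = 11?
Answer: -922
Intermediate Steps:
V*(-85) + 13 = 11*(-85) + 13 = -935 + 13 = -922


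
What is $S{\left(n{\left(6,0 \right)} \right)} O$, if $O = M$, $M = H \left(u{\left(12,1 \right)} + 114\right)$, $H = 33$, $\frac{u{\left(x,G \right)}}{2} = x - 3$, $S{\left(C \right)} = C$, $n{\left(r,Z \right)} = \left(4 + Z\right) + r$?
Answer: $43560$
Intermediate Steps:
$n{\left(r,Z \right)} = 4 + Z + r$
$u{\left(x,G \right)} = -6 + 2 x$ ($u{\left(x,G \right)} = 2 \left(x - 3\right) = 2 \left(-3 + x\right) = -6 + 2 x$)
$M = 4356$ ($M = 33 \left(\left(-6 + 2 \cdot 12\right) + 114\right) = 33 \left(\left(-6 + 24\right) + 114\right) = 33 \left(18 + 114\right) = 33 \cdot 132 = 4356$)
$O = 4356$
$S{\left(n{\left(6,0 \right)} \right)} O = \left(4 + 0 + 6\right) 4356 = 10 \cdot 4356 = 43560$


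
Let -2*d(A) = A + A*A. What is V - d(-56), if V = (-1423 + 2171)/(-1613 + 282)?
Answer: 186272/121 ≈ 1539.4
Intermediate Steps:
d(A) = -A/2 - A²/2 (d(A) = -(A + A*A)/2 = -(A + A²)/2 = -A/2 - A²/2)
V = -68/121 (V = 748/(-1331) = 748*(-1/1331) = -68/121 ≈ -0.56198)
V - d(-56) = -68/121 - (-1)*(-56)*(1 - 56)/2 = -68/121 - (-1)*(-56)*(-55)/2 = -68/121 - 1*(-1540) = -68/121 + 1540 = 186272/121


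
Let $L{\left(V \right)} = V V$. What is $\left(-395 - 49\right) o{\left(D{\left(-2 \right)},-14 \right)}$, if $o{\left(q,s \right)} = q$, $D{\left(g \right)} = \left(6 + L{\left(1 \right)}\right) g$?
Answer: $6216$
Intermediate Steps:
$L{\left(V \right)} = V^{2}$
$D{\left(g \right)} = 7 g$ ($D{\left(g \right)} = \left(6 + 1^{2}\right) g = \left(6 + 1\right) g = 7 g$)
$\left(-395 - 49\right) o{\left(D{\left(-2 \right)},-14 \right)} = \left(-395 - 49\right) 7 \left(-2\right) = \left(-444\right) \left(-14\right) = 6216$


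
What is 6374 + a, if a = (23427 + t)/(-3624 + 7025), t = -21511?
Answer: 21679890/3401 ≈ 6374.6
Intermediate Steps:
a = 1916/3401 (a = (23427 - 21511)/(-3624 + 7025) = 1916/3401 ≈ 0.56336)
6374 + a = 6374 + 1916/3401 = 21679890/3401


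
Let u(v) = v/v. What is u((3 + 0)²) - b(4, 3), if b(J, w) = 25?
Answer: -24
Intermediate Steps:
u(v) = 1
u((3 + 0)²) - b(4, 3) = 1 - 1*25 = 1 - 25 = -24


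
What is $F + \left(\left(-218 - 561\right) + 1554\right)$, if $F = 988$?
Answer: $1763$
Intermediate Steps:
$F + \left(\left(-218 - 561\right) + 1554\right) = 988 + \left(\left(-218 - 561\right) + 1554\right) = 988 + \left(-779 + 1554\right) = 988 + 775 = 1763$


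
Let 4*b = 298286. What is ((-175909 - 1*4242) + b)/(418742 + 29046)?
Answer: -211159/895576 ≈ -0.23578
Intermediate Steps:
b = 149143/2 (b = (¼)*298286 = 149143/2 ≈ 74572.)
((-175909 - 1*4242) + b)/(418742 + 29046) = ((-175909 - 1*4242) + 149143/2)/(418742 + 29046) = ((-175909 - 4242) + 149143/2)/447788 = (-180151 + 149143/2)*(1/447788) = -211159/2*1/447788 = -211159/895576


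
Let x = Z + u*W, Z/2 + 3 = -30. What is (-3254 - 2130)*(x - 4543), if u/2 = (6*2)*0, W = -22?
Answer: 24814856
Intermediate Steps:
Z = -66 (Z = -6 + 2*(-30) = -6 - 60 = -66)
u = 0 (u = 2*((6*2)*0) = 2*(12*0) = 2*0 = 0)
x = -66 (x = -66 + 0*(-22) = -66 + 0 = -66)
(-3254 - 2130)*(x - 4543) = (-3254 - 2130)*(-66 - 4543) = -5384*(-4609) = 24814856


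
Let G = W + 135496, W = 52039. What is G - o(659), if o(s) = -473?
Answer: 188008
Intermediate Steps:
G = 187535 (G = 52039 + 135496 = 187535)
G - o(659) = 187535 - 1*(-473) = 187535 + 473 = 188008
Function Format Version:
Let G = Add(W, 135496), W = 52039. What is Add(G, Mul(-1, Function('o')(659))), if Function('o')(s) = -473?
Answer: 188008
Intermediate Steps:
G = 187535 (G = Add(52039, 135496) = 187535)
Add(G, Mul(-1, Function('o')(659))) = Add(187535, Mul(-1, -473)) = Add(187535, 473) = 188008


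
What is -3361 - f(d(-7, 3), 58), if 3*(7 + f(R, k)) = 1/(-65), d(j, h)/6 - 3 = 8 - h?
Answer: -654029/195 ≈ -3354.0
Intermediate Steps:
d(j, h) = 66 - 6*h (d(j, h) = 18 + 6*(8 - h) = 18 + (48 - 6*h) = 66 - 6*h)
f(R, k) = -1366/195 (f(R, k) = -7 + (1/3)/(-65) = -7 + (1/3)*(-1/65) = -7 - 1/195 = -1366/195)
-3361 - f(d(-7, 3), 58) = -3361 - 1*(-1366/195) = -3361 + 1366/195 = -654029/195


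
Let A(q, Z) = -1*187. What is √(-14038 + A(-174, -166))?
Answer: 5*I*√569 ≈ 119.27*I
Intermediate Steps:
A(q, Z) = -187
√(-14038 + A(-174, -166)) = √(-14038 - 187) = √(-14225) = 5*I*√569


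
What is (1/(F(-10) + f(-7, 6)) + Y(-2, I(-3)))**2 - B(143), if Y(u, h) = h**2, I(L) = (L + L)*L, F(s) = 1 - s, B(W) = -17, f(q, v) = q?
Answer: 1682481/16 ≈ 1.0516e+5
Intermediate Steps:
I(L) = 2*L**2 (I(L) = (2*L)*L = 2*L**2)
(1/(F(-10) + f(-7, 6)) + Y(-2, I(-3)))**2 - B(143) = (1/((1 - 1*(-10)) - 7) + (2*(-3)**2)**2)**2 - 1*(-17) = (1/((1 + 10) - 7) + (2*9)**2)**2 + 17 = (1/(11 - 7) + 18**2)**2 + 17 = (1/4 + 324)**2 + 17 = (1297/4)**2 + 17 = 1682209/16 + 17 = 1682481/16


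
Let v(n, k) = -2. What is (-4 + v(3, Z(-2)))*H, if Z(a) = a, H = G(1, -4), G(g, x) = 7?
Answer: -42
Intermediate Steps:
H = 7
(-4 + v(3, Z(-2)))*H = (-4 - 2)*7 = -6*7 = -42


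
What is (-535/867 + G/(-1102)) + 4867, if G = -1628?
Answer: 2325459592/477717 ≈ 4867.9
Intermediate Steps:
(-535/867 + G/(-1102)) + 4867 = (-535/867 - 1628/(-1102)) + 4867 = (-535*1/867 - 1628*(-1/1102)) + 4867 = (-535/867 + 814/551) + 4867 = 410953/477717 + 4867 = 2325459592/477717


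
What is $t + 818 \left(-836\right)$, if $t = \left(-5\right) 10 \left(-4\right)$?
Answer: $-683648$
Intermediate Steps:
$t = 200$ ($t = \left(-50\right) \left(-4\right) = 200$)
$t + 818 \left(-836\right) = 200 + 818 \left(-836\right) = 200 - 683848 = -683648$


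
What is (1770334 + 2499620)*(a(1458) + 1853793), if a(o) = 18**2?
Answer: 7916994300618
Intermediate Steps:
a(o) = 324
(1770334 + 2499620)*(a(1458) + 1853793) = (1770334 + 2499620)*(324 + 1853793) = 4269954*1854117 = 7916994300618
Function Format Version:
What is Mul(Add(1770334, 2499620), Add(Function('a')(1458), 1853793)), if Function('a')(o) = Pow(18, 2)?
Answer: 7916994300618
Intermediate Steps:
Function('a')(o) = 324
Mul(Add(1770334, 2499620), Add(Function('a')(1458), 1853793)) = Mul(Add(1770334, 2499620), Add(324, 1853793)) = Mul(4269954, 1854117) = 7916994300618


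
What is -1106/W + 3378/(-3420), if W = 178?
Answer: -365317/50730 ≈ -7.2012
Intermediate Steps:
-1106/W + 3378/(-3420) = -1106/178 + 3378/(-3420) = -1106*1/178 + 3378*(-1/3420) = -553/89 - 563/570 = -365317/50730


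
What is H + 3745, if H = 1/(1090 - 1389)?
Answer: 1119754/299 ≈ 3745.0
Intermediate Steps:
H = -1/299 (H = 1/(-299) = -1/299 ≈ -0.0033445)
H + 3745 = -1/299 + 3745 = 1119754/299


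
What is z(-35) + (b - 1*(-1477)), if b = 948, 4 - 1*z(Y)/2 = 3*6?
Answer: 2397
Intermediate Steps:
z(Y) = -28 (z(Y) = 8 - 6*6 = 8 - 2*18 = 8 - 36 = -28)
z(-35) + (b - 1*(-1477)) = -28 + (948 - 1*(-1477)) = -28 + (948 + 1477) = -28 + 2425 = 2397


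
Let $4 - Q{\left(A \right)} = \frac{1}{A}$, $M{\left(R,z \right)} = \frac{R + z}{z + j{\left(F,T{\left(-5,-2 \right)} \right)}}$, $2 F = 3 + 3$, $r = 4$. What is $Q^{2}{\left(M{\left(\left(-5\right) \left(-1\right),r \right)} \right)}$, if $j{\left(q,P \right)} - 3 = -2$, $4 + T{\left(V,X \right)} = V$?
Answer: $\frac{961}{81} \approx 11.864$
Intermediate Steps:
$T{\left(V,X \right)} = -4 + V$
$F = 3$ ($F = \frac{3 + 3}{2} = \frac{1}{2} \cdot 6 = 3$)
$j{\left(q,P \right)} = 1$ ($j{\left(q,P \right)} = 3 - 2 = 1$)
$M{\left(R,z \right)} = \frac{R + z}{1 + z}$ ($M{\left(R,z \right)} = \frac{R + z}{z + 1} = \frac{R + z}{1 + z}$)
$Q{\left(A \right)} = 4 - \frac{1}{A}$
$Q^{2}{\left(M{\left(\left(-5\right) \left(-1\right),r \right)} \right)} = \left(4 - \frac{1}{\frac{1}{1 + 4} \left(\left(-5\right) \left(-1\right) + 4\right)}\right)^{2} = \left(4 - \frac{1}{\frac{1}{5} \left(5 + 4\right)}\right)^{2} = \left(4 - \frac{1}{\frac{1}{5} \cdot 9}\right)^{2} = \left(4 - \frac{1}{\frac{9}{5}}\right)^{2} = \left(4 - \frac{5}{9}\right)^{2} = \left(\frac{31}{9}\right)^{2} = \frac{961}{81}$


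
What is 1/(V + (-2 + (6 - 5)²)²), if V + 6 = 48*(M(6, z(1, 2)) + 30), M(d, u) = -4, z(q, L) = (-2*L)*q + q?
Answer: 1/1243 ≈ 0.00080451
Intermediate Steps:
z(q, L) = q - 2*L*q (z(q, L) = -2*L*q + q = q - 2*L*q)
V = 1242 (V = -6 + 48*(-4 + 30) = -6 + 48*26 = -6 + 1248 = 1242)
1/(V + (-2 + (6 - 5)²)²) = 1/(1242 + (-2 + (6 - 5)²)²) = 1/(1242 + (-2 + 1²)²) = 1/(1242 + (-2 + 1)²) = 1/(1242 + (-1)²) = 1/(1242 + 1) = 1/1243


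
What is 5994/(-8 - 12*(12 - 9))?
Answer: -2997/22 ≈ -136.23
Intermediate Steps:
5994/(-8 - 12*(12 - 9)) = 5994/(-8 - 12*3) = 5994/(-8 - 36) = 5994/(-44) = 5994*(-1/44) = -2997/22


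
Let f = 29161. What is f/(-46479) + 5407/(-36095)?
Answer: -1303878248/1677659505 ≈ -0.77720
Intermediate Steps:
f/(-46479) + 5407/(-36095) = 29161/(-46479) + 5407/(-36095) = 29161*(-1/46479) + 5407*(-1/36095) = -29161/46479 - 5407/36095 = -1303878248/1677659505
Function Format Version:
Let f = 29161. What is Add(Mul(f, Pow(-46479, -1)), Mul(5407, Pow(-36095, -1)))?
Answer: Rational(-1303878248, 1677659505) ≈ -0.77720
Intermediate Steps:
Add(Mul(f, Pow(-46479, -1)), Mul(5407, Pow(-36095, -1))) = Add(Mul(29161, Pow(-46479, -1)), Mul(5407, Pow(-36095, -1))) = Add(Mul(29161, Rational(-1, 46479)), Mul(5407, Rational(-1, 36095))) = Add(Rational(-29161, 46479), Rational(-5407, 36095)) = Rational(-1303878248, 1677659505)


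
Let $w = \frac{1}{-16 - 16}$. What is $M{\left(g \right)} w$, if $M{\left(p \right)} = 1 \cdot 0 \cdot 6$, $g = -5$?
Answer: $0$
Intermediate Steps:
$w = - \frac{1}{32}$ ($w = \frac{1}{-32} = - \frac{1}{32} \approx -0.03125$)
$M{\left(p \right)} = 0$ ($M{\left(p \right)} = 0 \cdot 6 = 0$)
$M{\left(g \right)} w = 0 \left(- \frac{1}{32}\right) = 0$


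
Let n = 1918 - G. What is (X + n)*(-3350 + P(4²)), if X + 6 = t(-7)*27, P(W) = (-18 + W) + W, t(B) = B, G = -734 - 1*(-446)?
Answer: -6708696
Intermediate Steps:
G = -288 (G = -734 + 446 = -288)
P(W) = -18 + 2*W
X = -195 (X = -6 - 7*27 = -6 - 189 = -195)
n = 2206 (n = 1918 - 1*(-288) = 1918 + 288 = 2206)
(X + n)*(-3350 + P(4²)) = (-195 + 2206)*(-3350 + (-18 + 2*4²)) = 2011*(-3350 + (-18 + 2*16)) = 2011*(-3350 + (-18 + 32)) = 2011*(-3350 + 14) = 2011*(-3336) = -6708696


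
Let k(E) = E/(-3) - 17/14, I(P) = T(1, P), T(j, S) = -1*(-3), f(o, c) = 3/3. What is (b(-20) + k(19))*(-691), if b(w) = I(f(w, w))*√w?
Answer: 219047/42 - 4146*I*√5 ≈ 5215.4 - 9270.7*I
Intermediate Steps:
f(o, c) = 1 (f(o, c) = 3*(⅓) = 1)
T(j, S) = 3
I(P) = 3
b(w) = 3*√w
k(E) = -17/14 - E/3 (k(E) = E*(-⅓) - 17*1/14 = -E/3 - 17/14 = -17/14 - E/3)
(b(-20) + k(19))*(-691) = (3*√(-20) + (-17/14 - ⅓*19))*(-691) = (3*(2*I*√5) + (-17/14 - 19/3))*(-691) = (6*I*√5 - 317/42)*(-691) = (-317/42 + 6*I*√5)*(-691) = 219047/42 - 4146*I*√5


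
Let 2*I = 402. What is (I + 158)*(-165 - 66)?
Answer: -82929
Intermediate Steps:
I = 201 (I = (½)*402 = 201)
(I + 158)*(-165 - 66) = (201 + 158)*(-165 - 66) = 359*(-231) = -82929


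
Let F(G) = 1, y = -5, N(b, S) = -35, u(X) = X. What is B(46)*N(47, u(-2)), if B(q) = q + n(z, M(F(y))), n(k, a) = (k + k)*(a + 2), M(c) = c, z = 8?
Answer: -3290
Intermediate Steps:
n(k, a) = 2*k*(2 + a) (n(k, a) = (2*k)*(2 + a) = 2*k*(2 + a))
B(q) = 48 + q (B(q) = q + 2*8*(2 + 1) = q + 2*8*3 = q + 48 = 48 + q)
B(46)*N(47, u(-2)) = (48 + 46)*(-35) = 94*(-35) = -3290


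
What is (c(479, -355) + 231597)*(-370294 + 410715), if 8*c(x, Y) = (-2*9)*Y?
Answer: 37574674443/4 ≈ 9.3937e+9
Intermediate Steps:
c(x, Y) = -9*Y/4 (c(x, Y) = ((-2*9)*Y)/8 = (-18*Y)/8 = -9*Y/4)
(c(479, -355) + 231597)*(-370294 + 410715) = (-9/4*(-355) + 231597)*(-370294 + 410715) = (3195/4 + 231597)*40421 = (929583/4)*40421 = 37574674443/4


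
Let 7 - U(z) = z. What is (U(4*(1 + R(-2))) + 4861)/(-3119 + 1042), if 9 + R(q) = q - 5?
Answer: -4928/2077 ≈ -2.3727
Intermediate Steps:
R(q) = -14 + q (R(q) = -9 + (q - 5) = -9 + (-5 + q) = -14 + q)
U(z) = 7 - z
(U(4*(1 + R(-2))) + 4861)/(-3119 + 1042) = ((7 - 4*(1 + (-14 - 2))) + 4861)/(-3119 + 1042) = ((7 - 4*(1 - 16)) + 4861)/(-2077) = ((7 - 4*(-15)) + 4861)*(-1/2077) = ((7 - 1*(-60)) + 4861)*(-1/2077) = ((7 + 60) + 4861)*(-1/2077) = (67 + 4861)*(-1/2077) = 4928*(-1/2077) = -4928/2077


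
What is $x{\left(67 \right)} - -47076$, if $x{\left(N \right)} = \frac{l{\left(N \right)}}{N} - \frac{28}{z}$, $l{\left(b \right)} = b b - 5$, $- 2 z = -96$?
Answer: $\frac{37902443}{804} \approx 47142.0$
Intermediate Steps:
$z = 48$ ($z = \left(- \frac{1}{2}\right) \left(-96\right) = 48$)
$l{\left(b \right)} = -5 + b^{2}$ ($l{\left(b \right)} = b^{2} - 5 = -5 + b^{2}$)
$x{\left(N \right)} = - \frac{7}{12} + \frac{-5 + N^{2}}{N}$ ($x{\left(N \right)} = \frac{-5 + N^{2}}{N} - \frac{28}{48} = \frac{-5 + N^{2}}{N} - \frac{7}{12} = - \frac{7}{12} + \frac{-5 + N^{2}}{N}$)
$x{\left(67 \right)} - -47076 = \left(- \frac{7}{12} + 67 - \frac{5}{67}\right) - -47076 = \left(- \frac{7}{12} + 67 - \frac{5}{67}\right) + 47076 = \frac{53339}{804} + 47076 = \frac{37902443}{804}$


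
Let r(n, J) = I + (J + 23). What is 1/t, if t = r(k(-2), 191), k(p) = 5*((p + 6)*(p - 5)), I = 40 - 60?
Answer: 1/194 ≈ 0.0051546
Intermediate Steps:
I = -20
k(p) = 5*(-5 + p)*(6 + p) (k(p) = 5*((6 + p)*(-5 + p)) = 5*((-5 + p)*(6 + p)) = 5*(-5 + p)*(6 + p))
r(n, J) = 3 + J (r(n, J) = -20 + (J + 23) = -20 + (23 + J) = 3 + J)
t = 194 (t = 3 + 191 = 194)
1/t = 1/194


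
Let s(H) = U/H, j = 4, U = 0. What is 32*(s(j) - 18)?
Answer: -576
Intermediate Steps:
s(H) = 0 (s(H) = 0/H = 0)
32*(s(j) - 18) = 32*(0 - 18) = 32*(-18) = -576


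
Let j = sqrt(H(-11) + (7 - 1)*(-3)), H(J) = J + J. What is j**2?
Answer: -40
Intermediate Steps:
H(J) = 2*J
j = 2*I*sqrt(10) (j = sqrt(2*(-11) + (7 - 1)*(-3)) = sqrt(-22 + 6*(-3)) = sqrt(-22 - 18) = sqrt(-40) = 2*I*sqrt(10) ≈ 6.3246*I)
j**2 = (2*I*sqrt(10))**2 = -40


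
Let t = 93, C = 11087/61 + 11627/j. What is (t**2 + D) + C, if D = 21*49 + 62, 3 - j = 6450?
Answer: 557312746/56181 ≈ 9920.0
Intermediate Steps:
j = -6447 (j = 3 - 1*6450 = 3 - 6450 = -6447)
C = 10109806/56181 (C = 11087/61 + 11627/(-6447) = 11087*(1/61) + 11627*(-1/6447) = 11087/61 - 1661/921 = 10109806/56181 ≈ 179.95)
D = 1091 (D = 1029 + 62 = 1091)
(t**2 + D) + C = (93**2 + 1091) + 10109806/56181 = (8649 + 1091) + 10109806/56181 = 9740 + 10109806/56181 = 557312746/56181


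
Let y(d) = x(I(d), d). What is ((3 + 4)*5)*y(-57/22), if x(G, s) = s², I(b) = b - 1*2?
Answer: 113715/484 ≈ 234.95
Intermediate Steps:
I(b) = -2 + b (I(b) = b - 2 = -2 + b)
y(d) = d²
((3 + 4)*5)*y(-57/22) = ((3 + 4)*5)*(-57/22)² = (7*5)*(-57*1/22)² = 35*(-57/22)² = 35*(3249/484) = 113715/484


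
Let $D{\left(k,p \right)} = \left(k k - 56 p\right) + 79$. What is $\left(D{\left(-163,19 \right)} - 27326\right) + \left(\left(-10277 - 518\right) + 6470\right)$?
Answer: $-6067$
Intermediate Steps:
$D{\left(k,p \right)} = 79 + k^{2} - 56 p$ ($D{\left(k,p \right)} = \left(k^{2} - 56 p\right) + 79 = 79 + k^{2} - 56 p$)
$\left(D{\left(-163,19 \right)} - 27326\right) + \left(\left(-10277 - 518\right) + 6470\right) = \left(\left(79 + \left(-163\right)^{2} - 1064\right) - 27326\right) + \left(\left(-10277 - 518\right) + 6470\right) = \left(\left(79 + 26569 - 1064\right) - 27326\right) + \left(-10795 + 6470\right) = \left(25584 - 27326\right) - 4325 = -1742 - 4325 = -6067$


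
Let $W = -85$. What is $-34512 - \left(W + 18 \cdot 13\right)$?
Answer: $-34661$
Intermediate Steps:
$-34512 - \left(W + 18 \cdot 13\right) = -34512 - \left(-85 + 18 \cdot 13\right) = -34512 - \left(-85 + 234\right) = -34512 - 149 = -34661$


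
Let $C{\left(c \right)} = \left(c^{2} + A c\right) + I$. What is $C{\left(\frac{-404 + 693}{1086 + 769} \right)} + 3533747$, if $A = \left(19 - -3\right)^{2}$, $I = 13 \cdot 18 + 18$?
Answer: $\frac{12160838462476}{3441025} \approx 3.5341 \cdot 10^{6}$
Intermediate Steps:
$I = 252$ ($I = 234 + 18 = 252$)
$A = 484$ ($A = \left(19 + 3\right)^{2} = 22^{2} = 484$)
$C{\left(c \right)} = 252 + c^{2} + 484 c$ ($C{\left(c \right)} = \left(c^{2} + 484 c\right) + 252 = 252 + c^{2} + 484 c$)
$C{\left(\frac{-404 + 693}{1086 + 769} \right)} + 3533747 = \left(252 + \left(\frac{-404 + 693}{1086 + 769}\right)^{2} + 484 \frac{-404 + 693}{1086 + 769}\right) + 3533747 = \left(252 + \left(\frac{289}{1855}\right)^{2} + 484 \cdot \frac{289}{1855}\right) + 3533747 = \left(252 + \frac{83521}{3441025} + \frac{139876}{1855}\right) + 3533747 = \frac{1126691801}{3441025} + 3533747 = \frac{12160838462476}{3441025}$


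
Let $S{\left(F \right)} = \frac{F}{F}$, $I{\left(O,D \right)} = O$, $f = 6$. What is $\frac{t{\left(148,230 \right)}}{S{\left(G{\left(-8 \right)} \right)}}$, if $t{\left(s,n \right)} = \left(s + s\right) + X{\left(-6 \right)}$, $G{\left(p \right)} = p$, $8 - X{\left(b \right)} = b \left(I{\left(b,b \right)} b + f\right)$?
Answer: $556$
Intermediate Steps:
$X{\left(b \right)} = 8 - b \left(6 + b^{2}\right)$ ($X{\left(b \right)} = 8 - b \left(b b + 6\right) = 8 - b \left(b^{2} + 6\right) = 8 - b \left(6 + b^{2}\right)$)
$S{\left(F \right)} = 1$
$t{\left(s,n \right)} = 260 + 2 s$ ($t{\left(s,n \right)} = \left(s + s\right) - -260 = 2 s + \left(8 - -216 + 36\right) = 2 s + \left(8 + 216 + 36\right) = 2 s + 260 = 260 + 2 s$)
$\frac{t{\left(148,230 \right)}}{S{\left(G{\left(-8 \right)} \right)}} = \frac{260 + 2 \cdot 148}{1} = \left(260 + 296\right) 1 = 556 \cdot 1 = 556$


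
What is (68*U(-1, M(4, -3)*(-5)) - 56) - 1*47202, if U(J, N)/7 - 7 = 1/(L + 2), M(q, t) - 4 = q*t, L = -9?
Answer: -43994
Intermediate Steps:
M(q, t) = 4 + q*t
U(J, N) = 48 (U(J, N) = 49 + 7/(-9 + 2) = 49 + 7/(-7) = 49 + 7*(-⅐) = 49 - 1 = 48)
(68*U(-1, M(4, -3)*(-5)) - 56) - 1*47202 = (68*48 - 56) - 1*47202 = (3264 - 56) - 47202 = 3208 - 47202 = -43994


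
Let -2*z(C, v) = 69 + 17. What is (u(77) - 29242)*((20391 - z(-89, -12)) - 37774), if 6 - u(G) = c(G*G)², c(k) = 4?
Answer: 507229680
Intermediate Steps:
u(G) = -10 (u(G) = 6 - 1*4² = 6 - 1*16 = 6 - 16 = -10)
z(C, v) = -43 (z(C, v) = -(69 + 17)/2 = -½*86 = -43)
(u(77) - 29242)*((20391 - z(-89, -12)) - 37774) = (-10 - 29242)*((20391 - 1*(-43)) - 37774) = -29252*((20391 + 43) - 37774) = -29252*(20434 - 37774) = -29252*(-17340) = 507229680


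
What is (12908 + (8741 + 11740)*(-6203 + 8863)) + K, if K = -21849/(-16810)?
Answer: 916016727929/16810 ≈ 5.4492e+7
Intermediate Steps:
K = 21849/16810 (K = -21849*(-1/16810) = 21849/16810 ≈ 1.2998)
(12908 + (8741 + 11740)*(-6203 + 8863)) + K = (12908 + (8741 + 11740)*(-6203 + 8863)) + 21849/16810 = (12908 + 20481*2660) + 21849/16810 = (12908 + 54479460) + 21849/16810 = 54492368 + 21849/16810 = 916016727929/16810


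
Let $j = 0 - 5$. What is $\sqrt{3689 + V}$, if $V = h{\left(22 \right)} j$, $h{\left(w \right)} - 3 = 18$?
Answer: $16 \sqrt{14} \approx 59.867$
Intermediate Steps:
$h{\left(w \right)} = 21$ ($h{\left(w \right)} = 3 + 18 = 21$)
$j = -5$ ($j = 0 - 5 = -5$)
$V = -105$ ($V = 21 \left(-5\right) = -105$)
$\sqrt{3689 + V} = \sqrt{3689 - 105} = \sqrt{3584} = 16 \sqrt{14}$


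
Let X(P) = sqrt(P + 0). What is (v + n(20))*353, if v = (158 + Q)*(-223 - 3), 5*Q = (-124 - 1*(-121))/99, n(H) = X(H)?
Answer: -2079732682/165 + 706*sqrt(5) ≈ -1.2603e+7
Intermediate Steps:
X(P) = sqrt(P)
n(H) = sqrt(H)
Q = -1/165 (Q = ((-124 - 1*(-121))/99)/5 = ((-124 + 121)*(1/99))/5 = (-3*1/99)/5 = (1/5)*(-1/33) = -1/165 ≈ -0.0060606)
v = -5891594/165 (v = (158 - 1/165)*(-223 - 3) = (26069/165)*(-226) = -5891594/165 ≈ -35707.)
(v + n(20))*353 = (-5891594/165 + sqrt(20))*353 = (-5891594/165 + 2*sqrt(5))*353 = -2079732682/165 + 706*sqrt(5)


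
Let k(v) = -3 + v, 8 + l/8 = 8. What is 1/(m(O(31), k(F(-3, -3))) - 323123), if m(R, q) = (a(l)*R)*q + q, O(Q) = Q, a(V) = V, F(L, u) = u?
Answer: -1/323129 ≈ -3.0947e-6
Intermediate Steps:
l = 0 (l = -64 + 8*8 = -64 + 64 = 0)
m(R, q) = q (m(R, q) = (0*R)*q + q = 0*q + q = 0 + q = q)
1/(m(O(31), k(F(-3, -3))) - 323123) = 1/((-3 - 3) - 323123) = 1/(-6 - 323123) = 1/(-323129) = -1/323129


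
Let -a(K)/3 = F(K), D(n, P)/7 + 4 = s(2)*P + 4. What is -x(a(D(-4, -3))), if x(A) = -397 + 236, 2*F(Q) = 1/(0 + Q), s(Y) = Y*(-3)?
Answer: 161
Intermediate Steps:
s(Y) = -3*Y
F(Q) = 1/(2*Q) (F(Q) = 1/(2*(0 + Q)) = 1/(2*Q))
D(n, P) = -42*P (D(n, P) = -28 + 7*((-3*2)*P + 4) = -28 + 7*(-6*P + 4) = -28 + 7*(4 - 6*P) = -28 + (28 - 42*P) = -42*P)
a(K) = -3/(2*K)
x(A) = -161
-x(a(D(-4, -3))) = -1*(-161) = 161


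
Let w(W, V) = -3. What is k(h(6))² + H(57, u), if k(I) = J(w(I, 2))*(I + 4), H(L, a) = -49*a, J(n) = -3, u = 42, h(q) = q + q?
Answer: 246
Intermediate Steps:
h(q) = 2*q
k(I) = -12 - 3*I (k(I) = -3*(I + 4) = -3*(4 + I) = -12 - 3*I)
k(h(6))² + H(57, u) = (-12 - 6*6)² - 49*42 = (-12 - 3*12)² - 2058 = (-12 - 36)² - 2058 = (-48)² - 2058 = 2304 - 2058 = 246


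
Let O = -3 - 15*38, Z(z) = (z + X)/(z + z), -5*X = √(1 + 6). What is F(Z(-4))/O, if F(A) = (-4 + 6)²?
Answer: -4/573 ≈ -0.0069808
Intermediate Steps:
X = -√7/5 (X = -√(1 + 6)/5 = -√7/5 ≈ -0.52915)
Z(z) = (z - √7/5)/(2*z) (Z(z) = (z - √7/5)/(z + z) = (z - √7/5)/((2*z)) = (z - √7/5)*(1/(2*z)) = (z - √7/5)/(2*z))
O = -573 (O = -3 - 570 = -573)
F(A) = 4 (F(A) = 2² = 4)
F(Z(-4))/O = 4/(-573) = 4*(-1/573) = -4/573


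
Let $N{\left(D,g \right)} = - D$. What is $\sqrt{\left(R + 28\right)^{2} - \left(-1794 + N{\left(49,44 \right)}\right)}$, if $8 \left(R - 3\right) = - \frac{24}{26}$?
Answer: $\frac{\sqrt{1890677}}{26} \approx 52.885$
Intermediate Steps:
$R = \frac{75}{26}$ ($R = 3 + \frac{\left(-24\right) \frac{1}{26}}{8} = 3 + \frac{1}{8} \left(- \frac{12}{13}\right) = 3 - \frac{3}{26} = \frac{75}{26} \approx 2.8846$)
$\sqrt{\left(R + 28\right)^{2} - \left(-1794 + N{\left(49,44 \right)}\right)} = \sqrt{\left(\frac{75}{26} + 28\right)^{2} + \left(1794 - \left(-1\right) 49\right)} = \sqrt{\left(\frac{803}{26}\right)^{2} + \left(1794 - -49\right)} = \sqrt{\frac{644809}{676} + \left(1794 + 49\right)} = \sqrt{\frac{644809}{676} + 1843} = \sqrt{\frac{1890677}{676}} = \frac{\sqrt{1890677}}{26}$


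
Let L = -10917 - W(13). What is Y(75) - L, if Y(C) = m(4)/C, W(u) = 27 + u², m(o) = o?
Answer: 833479/75 ≈ 11113.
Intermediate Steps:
L = -11113 (L = -10917 - (27 + 13²) = -10917 - (27 + 169) = -10917 - 1*196 = -10917 - 196 = -11113)
Y(C) = 4/C
Y(75) - L = 4/75 - 1*(-11113) = 4*(1/75) + 11113 = 4/75 + 11113 = 833479/75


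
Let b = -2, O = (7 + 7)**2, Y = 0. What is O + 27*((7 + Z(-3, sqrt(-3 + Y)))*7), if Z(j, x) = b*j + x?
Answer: 2653 + 189*I*sqrt(3) ≈ 2653.0 + 327.36*I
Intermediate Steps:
O = 196 (O = 14**2 = 196)
Z(j, x) = x - 2*j (Z(j, x) = -2*j + x = x - 2*j)
O + 27*((7 + Z(-3, sqrt(-3 + Y)))*7) = 196 + 27*((7 + (sqrt(-3 + 0) - 2*(-3)))*7) = 196 + 27*((7 + (sqrt(-3) + 6))*7) = 196 + 27*((7 + (I*sqrt(3) + 6))*7) = 196 + 27*((7 + (6 + I*sqrt(3)))*7) = 196 + 27*((13 + I*sqrt(3))*7) = 196 + 27*(91 + 7*I*sqrt(3)) = 196 + (2457 + 189*I*sqrt(3)) = 2653 + 189*I*sqrt(3)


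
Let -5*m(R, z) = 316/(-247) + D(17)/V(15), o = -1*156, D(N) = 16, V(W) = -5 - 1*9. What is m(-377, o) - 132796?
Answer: -1148017232/8645 ≈ -1.3280e+5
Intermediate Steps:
V(W) = -14 (V(W) = -5 - 9 = -14)
o = -156
m(R, z) = 4188/8645 (m(R, z) = -(316/(-247) + 16/(-14))/5 = -(316*(-1/247) + 16*(-1/14))/5 = -(-316/247 - 8/7)/5 = -⅕*(-4188/1729) = 4188/8645)
m(-377, o) - 132796 = 4188/8645 - 132796 = -1148017232/8645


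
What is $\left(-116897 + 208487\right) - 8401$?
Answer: $83189$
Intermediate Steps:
$\left(-116897 + 208487\right) - 8401 = 91590 + \left(-104287 + 95886\right) = 91590 - 8401 = 83189$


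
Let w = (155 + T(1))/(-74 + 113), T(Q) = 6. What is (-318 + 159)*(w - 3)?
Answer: -2332/13 ≈ -179.38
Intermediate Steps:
w = 161/39 (w = (155 + 6)/(-74 + 113) = 161/39 ≈ 4.1282)
(-318 + 159)*(w - 3) = (-318 + 159)*(161/39 - 3) = -159*44/39 = -2332/13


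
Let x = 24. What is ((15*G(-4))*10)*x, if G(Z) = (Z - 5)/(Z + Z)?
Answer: 4050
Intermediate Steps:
G(Z) = (-5 + Z)/(2*Z) (G(Z) = (-5 + Z)/((2*Z)) = (-5 + Z)*(1/(2*Z)) = (-5 + Z)/(2*Z))
((15*G(-4))*10)*x = ((15*((½)*(-5 - 4)/(-4)))*10)*24 = ((15*((½)*(-¼)*(-9)))*10)*24 = ((15*(9/8))*10)*24 = ((135/8)*10)*24 = (675/4)*24 = 4050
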